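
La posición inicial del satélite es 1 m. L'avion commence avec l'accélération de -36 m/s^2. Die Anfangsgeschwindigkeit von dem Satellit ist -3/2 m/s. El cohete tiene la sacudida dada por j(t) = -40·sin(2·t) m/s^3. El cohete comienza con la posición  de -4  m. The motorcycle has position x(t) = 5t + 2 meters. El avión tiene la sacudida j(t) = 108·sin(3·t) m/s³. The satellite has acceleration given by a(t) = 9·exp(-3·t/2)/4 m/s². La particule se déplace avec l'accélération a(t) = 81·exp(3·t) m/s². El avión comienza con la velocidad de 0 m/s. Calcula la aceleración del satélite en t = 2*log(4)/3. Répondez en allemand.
Mit a(t) = 9·exp(-3·t/2)/4 und Einsetzen von t = 2*log(4)/3, finden wir a = 9/16.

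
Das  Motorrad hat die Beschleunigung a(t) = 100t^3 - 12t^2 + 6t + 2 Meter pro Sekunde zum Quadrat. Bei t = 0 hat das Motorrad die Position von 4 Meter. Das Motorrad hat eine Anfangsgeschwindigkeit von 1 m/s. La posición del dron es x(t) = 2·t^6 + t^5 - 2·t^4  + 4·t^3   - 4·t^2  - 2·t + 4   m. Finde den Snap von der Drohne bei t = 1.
Ausgehend von der Position x(t) = 2·t^6 + t^5 - 2·t^4 + 4·t^3 - 4·t^2 - 2·t + 4, nehmen wir 4 Ableitungen. Durch Ableiten von der Position erhalten wir die Geschwindigkeit: v(t) = 12·t^5 + 5·t^4 - 8·t^3 + 12·t^2 - 8·t - 2. Durch Ableiten von der Geschwindigkeit erhalten wir die Beschleunigung: a(t) = 60·t^4 + 20·t^3 - 24·t^2 + 24·t - 8. Die Ableitung von der Beschleunigung ergibt den Ruck: j(t) = 240·t^3 + 60·t^2 - 48·t + 24. Mit d/dt von j(t) finden wir s(t) = 720·t^2 + 120·t - 48. Mit s(t) = 720·t^2 + 120·t - 48 und Einsetzen von t = 1, finden wir s = 792.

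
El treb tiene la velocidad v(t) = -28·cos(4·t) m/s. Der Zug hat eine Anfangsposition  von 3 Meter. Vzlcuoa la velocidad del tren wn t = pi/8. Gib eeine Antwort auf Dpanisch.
Tenemos la velocidad v(t) = -28·cos(4·t). Sustituyendo t = pi/8: v(pi/8) = 0.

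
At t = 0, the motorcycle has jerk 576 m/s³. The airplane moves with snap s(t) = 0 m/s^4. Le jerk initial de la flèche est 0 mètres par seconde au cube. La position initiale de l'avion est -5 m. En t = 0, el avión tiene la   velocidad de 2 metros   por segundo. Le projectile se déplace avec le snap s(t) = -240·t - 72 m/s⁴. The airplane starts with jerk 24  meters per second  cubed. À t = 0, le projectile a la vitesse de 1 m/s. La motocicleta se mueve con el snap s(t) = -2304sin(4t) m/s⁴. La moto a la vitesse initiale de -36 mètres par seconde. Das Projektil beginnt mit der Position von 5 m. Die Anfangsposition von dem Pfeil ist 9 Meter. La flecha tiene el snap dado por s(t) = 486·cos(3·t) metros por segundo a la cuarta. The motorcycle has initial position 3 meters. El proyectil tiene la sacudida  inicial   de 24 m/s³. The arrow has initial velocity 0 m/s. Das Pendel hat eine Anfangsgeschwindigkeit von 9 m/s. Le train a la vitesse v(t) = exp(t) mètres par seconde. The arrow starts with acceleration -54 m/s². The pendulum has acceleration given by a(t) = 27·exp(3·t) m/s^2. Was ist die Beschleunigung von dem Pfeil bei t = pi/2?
Wir müssen unsere Gleichung für den Snap s(t) = 486·cos(3·t) 2-mal integrieren. Mit ∫s(t)dt und Anwendung von j(0) = 0, finden wir j(t) = 162·sin(3·t). Die Stammfunktion von dem Ruck, mit a(0) = -54, ergibt die Beschleunigung: a(t) = -54·cos(3·t). Mit a(t) = -54·cos(3·t) und Einsetzen von t = pi/2, finden wir a = 0.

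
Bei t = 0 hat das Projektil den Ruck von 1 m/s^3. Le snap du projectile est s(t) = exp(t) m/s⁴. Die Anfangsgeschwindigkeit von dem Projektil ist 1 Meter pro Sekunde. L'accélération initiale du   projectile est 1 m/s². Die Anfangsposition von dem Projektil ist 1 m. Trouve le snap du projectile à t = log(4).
En utilisant s(t) = exp(t) et en substituant t = log(4), nous trouvons s = 4.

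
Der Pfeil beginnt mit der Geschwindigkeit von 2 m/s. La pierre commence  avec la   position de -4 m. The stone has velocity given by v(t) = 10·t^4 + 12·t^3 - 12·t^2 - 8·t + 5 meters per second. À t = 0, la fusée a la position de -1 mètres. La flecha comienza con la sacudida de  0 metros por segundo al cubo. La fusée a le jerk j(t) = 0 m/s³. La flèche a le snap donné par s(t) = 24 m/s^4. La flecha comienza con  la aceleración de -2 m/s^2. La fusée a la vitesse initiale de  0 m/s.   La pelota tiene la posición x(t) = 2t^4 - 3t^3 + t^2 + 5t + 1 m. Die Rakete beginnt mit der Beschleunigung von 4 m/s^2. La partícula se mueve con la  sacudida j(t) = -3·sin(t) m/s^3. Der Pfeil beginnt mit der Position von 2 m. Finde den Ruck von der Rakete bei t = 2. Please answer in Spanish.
Usando j(t) = 0 y sustituyendo t = 2, encontramos j = 0.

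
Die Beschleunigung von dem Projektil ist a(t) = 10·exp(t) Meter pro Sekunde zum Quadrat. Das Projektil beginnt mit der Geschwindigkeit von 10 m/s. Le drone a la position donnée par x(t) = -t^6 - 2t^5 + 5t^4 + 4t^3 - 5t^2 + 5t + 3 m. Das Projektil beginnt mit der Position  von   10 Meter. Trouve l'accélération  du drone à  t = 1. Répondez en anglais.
We must differentiate our position equation x(t) = -t^6 - 2·t^5 + 5·t^4 + 4·t^3 - 5·t^2 + 5·t + 3 2 times. The derivative of position gives velocity: v(t) = -6·t^5 - 10·t^4 + 20·t^3 + 12·t^2 - 10·t + 5. Differentiating velocity, we get acceleration: a(t) = -30·t^4 - 40·t^3 + 60·t^2 + 24·t - 10. Using a(t) = -30·t^4 - 40·t^3 + 60·t^2 + 24·t - 10 and substituting t = 1, we find a = 4.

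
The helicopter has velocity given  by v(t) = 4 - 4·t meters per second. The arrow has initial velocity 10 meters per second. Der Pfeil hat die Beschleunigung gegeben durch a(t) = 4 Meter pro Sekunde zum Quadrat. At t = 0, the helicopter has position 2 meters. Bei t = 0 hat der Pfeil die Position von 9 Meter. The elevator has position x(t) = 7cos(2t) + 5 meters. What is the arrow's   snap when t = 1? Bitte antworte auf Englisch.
Starting from acceleration a(t) = 4, we take 2 derivatives. Taking d/dt of a(t), we find j(t) = 0. The derivative of jerk gives snap: s(t) = 0. From the given snap equation s(t) = 0, we substitute t = 1 to get s = 0.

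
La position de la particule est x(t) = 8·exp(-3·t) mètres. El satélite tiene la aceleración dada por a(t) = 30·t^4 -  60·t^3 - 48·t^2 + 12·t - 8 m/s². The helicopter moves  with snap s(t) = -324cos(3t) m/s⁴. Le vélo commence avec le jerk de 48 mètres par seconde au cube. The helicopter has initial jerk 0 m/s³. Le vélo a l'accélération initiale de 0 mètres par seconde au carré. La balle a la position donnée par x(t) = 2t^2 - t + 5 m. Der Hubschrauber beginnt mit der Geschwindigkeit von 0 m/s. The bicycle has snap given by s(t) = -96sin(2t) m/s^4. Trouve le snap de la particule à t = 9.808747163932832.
En partant de la position x(t) = 8·exp(-3·t), nous prenons 4 dérivées. En dérivant la position, nous obtenons la vitesse: v(t) = -24·exp(-3·t). En prenant d/dt de v(t), nous trouvons a(t) = 72·exp(-3·t). En dérivant l'accélération, nous obtenons le jerk: j(t) = -216·exp(-3·t). La dérivée du jerk donne le snap: s(t) = 648·exp(-3·t). De l'équation du snap s(t) = 648·exp(-3·t), nous substituons t = 9.808747163932832 pour obtenir s = 1.07626868142382E-10.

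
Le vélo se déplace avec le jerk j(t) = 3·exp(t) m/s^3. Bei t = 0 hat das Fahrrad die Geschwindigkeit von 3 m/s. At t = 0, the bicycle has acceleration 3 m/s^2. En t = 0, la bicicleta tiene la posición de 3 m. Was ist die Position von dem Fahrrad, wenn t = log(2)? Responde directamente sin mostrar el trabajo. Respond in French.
À t = log(2), x = 6.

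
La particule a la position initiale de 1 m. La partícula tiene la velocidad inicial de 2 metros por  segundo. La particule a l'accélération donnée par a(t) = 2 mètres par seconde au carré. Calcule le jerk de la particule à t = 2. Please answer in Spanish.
Debemos derivar nuestra ecuación de la aceleración a(t) = 2 1 vez. La derivada de la aceleración da la sacudida: j(t) = 0. Tenemos la sacudida j(t) = 0. Sustituyendo t = 2: j(2) = 0.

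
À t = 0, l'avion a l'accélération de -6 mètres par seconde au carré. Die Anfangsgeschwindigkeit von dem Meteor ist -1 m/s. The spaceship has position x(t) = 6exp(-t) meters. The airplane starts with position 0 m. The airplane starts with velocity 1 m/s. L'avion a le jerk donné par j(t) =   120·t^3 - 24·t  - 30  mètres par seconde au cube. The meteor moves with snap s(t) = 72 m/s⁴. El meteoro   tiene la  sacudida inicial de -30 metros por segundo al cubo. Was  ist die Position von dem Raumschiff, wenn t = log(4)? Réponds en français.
De l'équation de la position x(t) = 6·exp(-t), nous substituons t = log(4) pour obtenir x = 3/2.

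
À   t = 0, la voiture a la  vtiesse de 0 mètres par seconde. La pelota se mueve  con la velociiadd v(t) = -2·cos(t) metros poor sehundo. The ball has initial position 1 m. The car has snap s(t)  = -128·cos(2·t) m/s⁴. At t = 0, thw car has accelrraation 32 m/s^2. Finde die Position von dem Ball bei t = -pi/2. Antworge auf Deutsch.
Ausgehend von der Geschwindigkeit v(t) = -2·cos(t), nehmen wir 1 Stammfunktion. Mit ∫v(t)dt und Anwendung von x(0) = 1, finden wir x(t) = 1 - 2·sin(t). Mit x(t) = 1 - 2·sin(t) und Einsetzen von t = -pi/2, finden wir x = 3.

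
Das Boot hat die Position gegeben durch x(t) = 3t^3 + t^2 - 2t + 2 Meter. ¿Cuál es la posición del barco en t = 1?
Usando x(t) = 3·t^3 + t^2 - 2·t + 2 y sustituyendo t = 1, encontramos x = 4.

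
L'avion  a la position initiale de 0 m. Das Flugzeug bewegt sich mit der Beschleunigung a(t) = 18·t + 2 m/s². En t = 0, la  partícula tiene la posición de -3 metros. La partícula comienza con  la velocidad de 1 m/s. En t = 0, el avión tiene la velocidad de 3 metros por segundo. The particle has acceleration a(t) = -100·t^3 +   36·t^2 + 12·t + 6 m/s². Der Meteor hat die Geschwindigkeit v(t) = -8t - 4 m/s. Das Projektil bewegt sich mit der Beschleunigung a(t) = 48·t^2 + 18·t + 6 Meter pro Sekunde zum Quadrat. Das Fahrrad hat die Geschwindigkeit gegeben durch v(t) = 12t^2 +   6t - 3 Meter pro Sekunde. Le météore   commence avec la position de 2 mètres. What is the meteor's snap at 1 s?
Starting from velocity v(t) = -8·t - 4, we take 3 derivatives. Differentiating velocity, we get acceleration: a(t) = -8. Taking d/dt of a(t), we find j(t) = 0. Differentiating jerk, we get snap: s(t) = 0. From the given snap equation s(t) = 0, we substitute t = 1 to get s = 0.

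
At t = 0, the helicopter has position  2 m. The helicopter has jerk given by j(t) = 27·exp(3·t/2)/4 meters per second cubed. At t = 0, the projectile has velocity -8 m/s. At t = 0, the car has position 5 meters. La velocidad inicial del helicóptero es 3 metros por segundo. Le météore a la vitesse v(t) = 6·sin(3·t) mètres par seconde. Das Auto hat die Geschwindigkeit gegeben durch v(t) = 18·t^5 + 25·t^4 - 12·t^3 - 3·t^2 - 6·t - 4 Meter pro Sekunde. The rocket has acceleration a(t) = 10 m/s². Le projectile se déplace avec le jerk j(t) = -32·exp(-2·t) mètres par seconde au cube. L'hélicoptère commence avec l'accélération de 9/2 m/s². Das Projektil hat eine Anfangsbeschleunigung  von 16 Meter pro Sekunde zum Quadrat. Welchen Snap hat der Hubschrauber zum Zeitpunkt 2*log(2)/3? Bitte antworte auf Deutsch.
Wir müssen unsere Gleichung für den Ruck j(t) = 27·exp(3·t/2)/4 1-mal ableiten. Durch Ableiten von dem Ruck erhalten wir den Snap: s(t) = 81·exp(3·t/2)/8. Aus der Gleichung für den Snap s(t) = 81·exp(3·t/2)/8, setzen wir t = 2*log(2)/3 ein und erhalten s = 81/4.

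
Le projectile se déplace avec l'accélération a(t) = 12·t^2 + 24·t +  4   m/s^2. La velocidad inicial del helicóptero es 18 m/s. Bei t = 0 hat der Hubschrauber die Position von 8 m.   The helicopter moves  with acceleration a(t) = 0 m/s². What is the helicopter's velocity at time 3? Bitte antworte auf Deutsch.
Wir müssen das Integral unserer Gleichung für die Beschleunigung a(t) = 0 1-mal finden. Durch Integration von der Beschleunigung und Verwendung der Anfangsbedingung v(0) = 18, erhalten wir v(t) = 18. Wir haben die Geschwindigkeit v(t) = 18. Durch Einsetzen von t = 3: v(3) = 18.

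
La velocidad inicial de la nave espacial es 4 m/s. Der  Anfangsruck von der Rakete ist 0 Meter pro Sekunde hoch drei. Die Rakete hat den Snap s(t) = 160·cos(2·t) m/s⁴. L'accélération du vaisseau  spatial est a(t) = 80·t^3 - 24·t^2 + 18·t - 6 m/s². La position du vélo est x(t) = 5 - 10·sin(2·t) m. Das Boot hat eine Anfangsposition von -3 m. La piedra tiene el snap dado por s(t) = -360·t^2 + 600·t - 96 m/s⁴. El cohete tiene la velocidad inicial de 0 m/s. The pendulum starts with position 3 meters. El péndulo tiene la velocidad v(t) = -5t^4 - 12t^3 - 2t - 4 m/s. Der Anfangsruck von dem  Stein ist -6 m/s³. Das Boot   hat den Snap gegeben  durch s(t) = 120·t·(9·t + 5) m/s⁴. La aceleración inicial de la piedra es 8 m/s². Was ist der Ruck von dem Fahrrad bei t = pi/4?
Wir müssen unsere Gleichung für die Position x(t) = 5 - 10·sin(2·t) 3-mal ableiten. Mit d/dt von x(t) finden wir v(t) = -20·cos(2·t). Mit d/dt von v(t) finden wir a(t) = 40·sin(2·t). Mit d/dt von a(t) finden wir j(t) = 80·cos(2·t). Wir haben den Ruck j(t) = 80·cos(2·t). Durch Einsetzen von t = pi/4: j(pi/4) = 0.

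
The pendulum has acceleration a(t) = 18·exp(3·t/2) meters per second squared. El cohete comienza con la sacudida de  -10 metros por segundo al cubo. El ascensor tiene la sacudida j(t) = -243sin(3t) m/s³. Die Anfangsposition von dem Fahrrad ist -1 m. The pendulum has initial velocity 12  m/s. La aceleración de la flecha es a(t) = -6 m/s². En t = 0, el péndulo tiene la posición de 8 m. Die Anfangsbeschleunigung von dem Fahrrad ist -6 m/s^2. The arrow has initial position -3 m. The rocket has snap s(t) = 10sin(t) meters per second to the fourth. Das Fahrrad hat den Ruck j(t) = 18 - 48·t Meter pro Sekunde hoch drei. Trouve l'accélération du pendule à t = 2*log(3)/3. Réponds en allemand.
Aus der Gleichung für die Beschleunigung a(t) = 18·exp(3·t/2), setzen wir t = 2*log(3)/3 ein und erhalten a = 54.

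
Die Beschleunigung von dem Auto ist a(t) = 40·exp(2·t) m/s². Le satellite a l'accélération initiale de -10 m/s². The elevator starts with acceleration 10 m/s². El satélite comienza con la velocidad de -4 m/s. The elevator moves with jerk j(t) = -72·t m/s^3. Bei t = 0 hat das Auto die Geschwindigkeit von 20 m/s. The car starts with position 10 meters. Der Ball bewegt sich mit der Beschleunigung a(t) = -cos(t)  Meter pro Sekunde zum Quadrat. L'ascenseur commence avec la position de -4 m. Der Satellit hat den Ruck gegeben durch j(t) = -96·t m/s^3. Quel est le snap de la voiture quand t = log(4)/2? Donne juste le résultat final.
s(log(4)/2) = 640.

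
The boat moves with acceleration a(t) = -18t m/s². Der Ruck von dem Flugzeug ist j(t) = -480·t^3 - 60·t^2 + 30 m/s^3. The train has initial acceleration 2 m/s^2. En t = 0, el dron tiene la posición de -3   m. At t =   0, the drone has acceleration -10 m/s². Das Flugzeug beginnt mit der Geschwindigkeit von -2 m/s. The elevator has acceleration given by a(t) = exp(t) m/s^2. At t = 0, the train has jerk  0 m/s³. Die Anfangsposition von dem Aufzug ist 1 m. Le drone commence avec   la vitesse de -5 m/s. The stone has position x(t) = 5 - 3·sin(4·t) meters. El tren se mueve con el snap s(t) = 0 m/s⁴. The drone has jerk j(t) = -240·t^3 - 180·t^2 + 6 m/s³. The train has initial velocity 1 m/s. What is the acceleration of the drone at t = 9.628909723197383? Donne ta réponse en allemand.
Um dies zu lösen, müssen wir 1 Integral unserer Gleichung für den Ruck j(t) = -240·t^3 - 180·t^2 + 6 finden. Das Integral von dem Ruck, mit a(0) = -10, ergibt die Beschleunigung: a(t) = -60·t^4 - 60·t^3 + 6·t - 10. Aus der Gleichung für die Beschleunigung a(t) = -60·t^4 - 60·t^3 + 6·t - 10, setzen wir t = 9.628909723197383 ein und erhalten a = -569291.723932088.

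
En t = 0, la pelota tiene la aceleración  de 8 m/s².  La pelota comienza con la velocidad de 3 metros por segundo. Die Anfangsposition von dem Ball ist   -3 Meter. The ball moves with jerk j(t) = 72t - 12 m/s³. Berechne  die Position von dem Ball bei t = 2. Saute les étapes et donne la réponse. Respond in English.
x(2) = 51.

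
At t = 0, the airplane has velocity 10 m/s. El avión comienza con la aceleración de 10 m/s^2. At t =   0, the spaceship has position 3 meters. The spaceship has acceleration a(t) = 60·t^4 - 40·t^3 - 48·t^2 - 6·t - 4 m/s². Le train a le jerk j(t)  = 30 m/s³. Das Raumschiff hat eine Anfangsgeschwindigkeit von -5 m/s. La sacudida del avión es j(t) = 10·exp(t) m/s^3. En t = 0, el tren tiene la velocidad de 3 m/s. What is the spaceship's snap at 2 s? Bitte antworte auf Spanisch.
Para resolver esto, necesitamos tomar 2 derivadas de nuestra ecuación de la aceleración a(t) = 60·t^4 - 40·t^3 - 48·t^2 - 6·t - 4. Derivando la aceleración, obtenemos la sacudida: j(t) = 240·t^3 - 120·t^2 - 96·t - 6. La derivada de la sacudida da el snap: s(t) = 720·t^2 - 240·t - 96. Tenemos el snap s(t) = 720·t^2 - 240·t - 96. Sustituyendo t = 2: s(2) = 2304.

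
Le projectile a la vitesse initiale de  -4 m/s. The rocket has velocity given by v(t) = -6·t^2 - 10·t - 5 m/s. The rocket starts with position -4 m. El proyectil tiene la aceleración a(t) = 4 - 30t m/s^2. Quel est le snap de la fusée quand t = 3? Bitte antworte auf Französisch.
Nous devons dériver notre équation de la vitesse v(t) = -6·t^2 - 10·t - 5 3 fois. En prenant d/dt de v(t), nous trouvons a(t) = -12·t - 10. La dérivée de l'accélération donne le jerk: j(t) = -12. La dérivée du jerk donne le snap: s(t) = 0. En utilisant s(t) = 0 et en substituant t = 3, nous trouvons s = 0.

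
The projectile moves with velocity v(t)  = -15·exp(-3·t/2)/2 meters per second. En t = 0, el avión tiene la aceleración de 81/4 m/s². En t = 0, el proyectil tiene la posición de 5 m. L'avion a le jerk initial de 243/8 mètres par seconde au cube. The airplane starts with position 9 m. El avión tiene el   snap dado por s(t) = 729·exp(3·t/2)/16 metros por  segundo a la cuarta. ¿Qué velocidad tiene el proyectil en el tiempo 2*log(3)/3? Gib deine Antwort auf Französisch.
De l'équation de la vitesse v(t) = -15·exp(-3·t/2)/2, nous substituons t = 2*log(3)/3 pour obtenir v = -5/2.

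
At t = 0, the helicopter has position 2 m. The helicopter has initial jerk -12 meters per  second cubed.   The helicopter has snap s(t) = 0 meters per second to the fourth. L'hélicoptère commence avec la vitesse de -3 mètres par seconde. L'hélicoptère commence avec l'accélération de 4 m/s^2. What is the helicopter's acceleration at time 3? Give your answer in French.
Nous devons intégrer notre équation du snap s(t) = 0 2 fois. En intégrant le snap et en utilisant la condition initiale j(0) = -12, nous obtenons j(t) = -12. En intégrant le jerk et en utilisant la condition initiale a(0) = 4, nous obtenons a(t) = 4 - 12·t. De l'équation de l'accélération a(t) = 4 - 12·t, nous substituons t = 3 pour obtenir a = -32.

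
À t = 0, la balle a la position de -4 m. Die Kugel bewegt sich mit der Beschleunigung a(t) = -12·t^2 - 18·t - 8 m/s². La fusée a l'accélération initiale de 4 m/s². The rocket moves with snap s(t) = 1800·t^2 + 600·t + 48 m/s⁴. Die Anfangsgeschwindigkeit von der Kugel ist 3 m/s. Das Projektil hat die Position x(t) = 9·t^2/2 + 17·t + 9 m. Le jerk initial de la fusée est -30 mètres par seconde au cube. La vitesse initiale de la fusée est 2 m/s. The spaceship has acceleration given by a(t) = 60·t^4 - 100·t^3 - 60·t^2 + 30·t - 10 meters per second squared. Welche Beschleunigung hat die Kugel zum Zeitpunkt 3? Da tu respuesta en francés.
En utilisant a(t) = -12·t^2 - 18·t - 8 et en substituant t = 3, nous trouvons a = -170.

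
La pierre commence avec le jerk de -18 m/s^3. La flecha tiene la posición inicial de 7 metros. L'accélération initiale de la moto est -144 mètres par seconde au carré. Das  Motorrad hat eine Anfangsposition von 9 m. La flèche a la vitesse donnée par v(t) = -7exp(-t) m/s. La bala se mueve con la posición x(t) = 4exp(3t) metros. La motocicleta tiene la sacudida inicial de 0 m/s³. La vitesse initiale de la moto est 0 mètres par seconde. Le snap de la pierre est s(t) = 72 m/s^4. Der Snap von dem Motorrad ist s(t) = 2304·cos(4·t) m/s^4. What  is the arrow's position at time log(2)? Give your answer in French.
En partant de la vitesse v(t) = -7·exp(-t), nous prenons 1 intégrale. En intégrant la vitesse et en utilisant la condition initiale x(0) = 7, nous obtenons x(t) = 7·exp(-t). Nous avons la position x(t) = 7·exp(-t). En substituant t = log(2): x(log(2)) = 7/2.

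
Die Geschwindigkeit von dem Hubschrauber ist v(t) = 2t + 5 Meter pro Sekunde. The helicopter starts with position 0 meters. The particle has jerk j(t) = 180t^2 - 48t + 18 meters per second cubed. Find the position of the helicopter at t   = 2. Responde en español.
Necesitamos integrar nuestra ecuación de la velocidad v(t) = 2·t + 5 1 vez. Integrando la velocidad y usando la condición inicial x(0) = 0, obtenemos x(t) = t^2 + 5·t. Tenemos la posición x(t) = t^2 + 5·t. Sustituyendo t = 2: x(2) = 14.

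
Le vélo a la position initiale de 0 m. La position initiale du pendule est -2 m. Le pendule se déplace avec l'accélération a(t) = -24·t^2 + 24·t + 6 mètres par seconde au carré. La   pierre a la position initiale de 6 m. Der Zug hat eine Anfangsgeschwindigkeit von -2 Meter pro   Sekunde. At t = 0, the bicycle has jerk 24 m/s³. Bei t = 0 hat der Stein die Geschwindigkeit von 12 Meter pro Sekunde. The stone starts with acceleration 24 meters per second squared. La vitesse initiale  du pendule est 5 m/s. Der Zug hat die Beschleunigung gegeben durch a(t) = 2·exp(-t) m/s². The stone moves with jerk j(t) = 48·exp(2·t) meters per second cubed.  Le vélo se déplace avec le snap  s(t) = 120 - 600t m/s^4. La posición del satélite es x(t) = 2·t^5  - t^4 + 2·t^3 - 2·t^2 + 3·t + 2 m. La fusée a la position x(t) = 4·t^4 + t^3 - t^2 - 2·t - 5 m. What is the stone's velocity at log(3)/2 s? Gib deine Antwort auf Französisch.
Pour résoudre ceci, nous devons prendre 2 intégrales de notre équation du jerk j(t) = 48·exp(2·t). En intégrant le jerk et en utilisant la condition initiale a(0) = 24, nous obtenons a(t) = 24·exp(2·t). En intégrant l'accélération et en utilisant la condition initiale v(0) = 12, nous obtenons v(t) = 12·exp(2·t). De l'équation de la vitesse v(t) = 12·exp(2·t), nous substituons t = log(3)/2 pour obtenir v = 36.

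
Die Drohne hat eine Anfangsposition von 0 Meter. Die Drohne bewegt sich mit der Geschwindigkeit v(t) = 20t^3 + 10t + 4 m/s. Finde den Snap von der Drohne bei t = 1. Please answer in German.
Um dies zu lösen, müssen wir 3 Ableitungen unserer Gleichung für die Geschwindigkeit v(t) = 20·t^3 + 10·t + 4 nehmen. Mit d/dt von v(t) finden wir a(t) = 60·t^2 + 10. Durch Ableiten von der Beschleunigung erhalten wir den Ruck: j(t) = 120·t. Mit d/dt von j(t) finden wir s(t) = 120. Aus der Gleichung für den Snap s(t) = 120, setzen wir t = 1 ein und erhalten s = 120.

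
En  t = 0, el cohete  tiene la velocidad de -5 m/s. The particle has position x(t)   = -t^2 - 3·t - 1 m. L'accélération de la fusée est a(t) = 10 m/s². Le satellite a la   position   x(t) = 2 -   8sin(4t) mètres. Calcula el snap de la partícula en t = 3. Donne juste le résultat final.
La respuesta es 0.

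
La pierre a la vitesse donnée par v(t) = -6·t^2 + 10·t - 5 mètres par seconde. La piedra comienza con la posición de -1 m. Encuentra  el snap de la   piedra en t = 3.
Partiendo de la velocidad v(t) = -6·t^2 + 10·t - 5, tomamos 3 derivadas. La derivada de la velocidad da la aceleración: a(t) = 10 - 12·t. Derivando la aceleración, obtenemos la sacudida: j(t) = -12. Tomando d/dt de j(t), encontramos s(t) = 0. De la ecuación del snap s(t) = 0, sustituimos t = 3 para obtener s = 0.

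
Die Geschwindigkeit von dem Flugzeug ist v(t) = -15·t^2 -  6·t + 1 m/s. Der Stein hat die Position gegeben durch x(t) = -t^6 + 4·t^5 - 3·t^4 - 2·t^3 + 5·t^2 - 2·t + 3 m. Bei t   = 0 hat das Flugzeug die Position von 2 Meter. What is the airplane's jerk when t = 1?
Starting from velocity v(t) = -15·t^2 - 6·t + 1, we take 2 derivatives. The derivative of velocity gives acceleration: a(t) = -30·t - 6. The derivative of acceleration gives jerk: j(t) = -30. From the given jerk equation j(t) = -30, we substitute t = 1 to get j = -30.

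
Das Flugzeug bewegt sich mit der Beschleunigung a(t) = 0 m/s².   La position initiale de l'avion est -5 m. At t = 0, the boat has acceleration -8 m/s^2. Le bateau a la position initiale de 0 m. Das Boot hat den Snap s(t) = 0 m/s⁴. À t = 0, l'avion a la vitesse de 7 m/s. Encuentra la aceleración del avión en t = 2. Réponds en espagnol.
De la ecuación de la aceleración a(t) = 0, sustituimos t = 2 para obtener a = 0.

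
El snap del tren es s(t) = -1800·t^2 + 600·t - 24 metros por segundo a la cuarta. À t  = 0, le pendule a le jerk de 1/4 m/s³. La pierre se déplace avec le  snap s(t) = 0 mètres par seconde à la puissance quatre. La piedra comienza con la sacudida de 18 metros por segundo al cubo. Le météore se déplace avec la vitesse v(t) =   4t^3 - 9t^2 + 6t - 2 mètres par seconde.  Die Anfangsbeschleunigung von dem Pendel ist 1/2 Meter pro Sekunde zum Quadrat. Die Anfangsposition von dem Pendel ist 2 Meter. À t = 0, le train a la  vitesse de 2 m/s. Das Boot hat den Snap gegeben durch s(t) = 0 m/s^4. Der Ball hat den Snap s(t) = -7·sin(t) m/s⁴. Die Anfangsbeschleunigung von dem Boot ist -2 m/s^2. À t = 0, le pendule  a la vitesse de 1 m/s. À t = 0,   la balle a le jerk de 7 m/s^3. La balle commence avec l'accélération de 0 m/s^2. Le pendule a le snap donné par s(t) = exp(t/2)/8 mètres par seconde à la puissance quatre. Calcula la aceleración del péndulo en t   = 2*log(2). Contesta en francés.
Pour résoudre ceci, nous devons prendre 2 primitives de notre équation du snap s(t) = exp(t/2)/8. En prenant ∫s(t)dt et en appliquant j(0) = 1/4, nous trouvons j(t) = exp(t/2)/4. En prenant ∫j(t)dt et en appliquant a(0) = 1/2, nous trouvons a(t) = exp(t/2)/2. En utilisant a(t) = exp(t/2)/2 et en substituant t = 2*log(2), nous trouvons a = 1.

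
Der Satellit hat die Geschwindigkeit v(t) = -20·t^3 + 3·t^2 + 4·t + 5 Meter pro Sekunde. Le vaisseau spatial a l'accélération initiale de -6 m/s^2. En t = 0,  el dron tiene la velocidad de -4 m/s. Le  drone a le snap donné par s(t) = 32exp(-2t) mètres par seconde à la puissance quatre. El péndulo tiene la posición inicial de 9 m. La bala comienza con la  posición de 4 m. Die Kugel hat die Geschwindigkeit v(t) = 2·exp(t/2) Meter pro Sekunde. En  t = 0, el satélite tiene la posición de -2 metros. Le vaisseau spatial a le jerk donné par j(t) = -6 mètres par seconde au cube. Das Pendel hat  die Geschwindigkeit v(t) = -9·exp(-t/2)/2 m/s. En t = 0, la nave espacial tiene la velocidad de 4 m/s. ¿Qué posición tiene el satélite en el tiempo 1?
Partiendo de la velocidad v(t) = -20·t^3 + 3·t^2 + 4·t + 5, tomamos 1 integral. La integral de la velocidad, con x(0) = -2, da la posición: x(t) = -5·t^4 + t^3 + 2·t^2 + 5·t - 2. Tenemos la posición x(t) = -5·t^4 + t^3 + 2·t^2 + 5·t - 2. Sustituyendo t = 1: x(1) = 1.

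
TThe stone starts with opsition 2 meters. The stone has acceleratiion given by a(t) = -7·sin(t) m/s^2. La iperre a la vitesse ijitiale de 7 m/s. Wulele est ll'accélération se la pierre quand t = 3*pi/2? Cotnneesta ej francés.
De l'équation de l'accélération a(t) = -7·sin(t), nous substituons t = 3*pi/2 pour obtenir a = 7.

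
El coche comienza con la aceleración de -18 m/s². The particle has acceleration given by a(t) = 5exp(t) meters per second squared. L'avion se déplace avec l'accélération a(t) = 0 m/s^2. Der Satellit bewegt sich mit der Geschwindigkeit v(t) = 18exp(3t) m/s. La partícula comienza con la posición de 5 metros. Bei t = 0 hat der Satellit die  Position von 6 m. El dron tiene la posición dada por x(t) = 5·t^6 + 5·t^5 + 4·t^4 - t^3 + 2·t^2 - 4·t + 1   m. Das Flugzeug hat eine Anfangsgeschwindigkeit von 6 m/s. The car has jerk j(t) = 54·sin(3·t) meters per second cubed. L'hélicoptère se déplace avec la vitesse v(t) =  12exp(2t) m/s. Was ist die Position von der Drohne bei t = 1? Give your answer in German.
Mit x(t) = 5·t^6 + 5·t^5 + 4·t^4 - t^3 + 2·t^2 - 4·t + 1 und Einsetzen von t = 1, finden wir x = 12.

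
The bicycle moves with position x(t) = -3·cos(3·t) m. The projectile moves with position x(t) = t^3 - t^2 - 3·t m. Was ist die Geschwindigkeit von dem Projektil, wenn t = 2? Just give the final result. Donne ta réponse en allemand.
Die Antwort ist 5.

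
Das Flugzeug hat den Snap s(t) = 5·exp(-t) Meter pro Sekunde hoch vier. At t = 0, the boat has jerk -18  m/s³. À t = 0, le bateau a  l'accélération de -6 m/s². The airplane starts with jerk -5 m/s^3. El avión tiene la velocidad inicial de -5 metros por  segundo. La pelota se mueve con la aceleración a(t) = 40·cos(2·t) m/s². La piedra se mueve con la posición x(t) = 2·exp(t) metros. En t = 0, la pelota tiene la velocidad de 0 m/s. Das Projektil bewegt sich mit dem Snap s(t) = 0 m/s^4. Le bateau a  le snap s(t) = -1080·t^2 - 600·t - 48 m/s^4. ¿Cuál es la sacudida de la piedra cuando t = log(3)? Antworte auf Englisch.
To solve this, we need to take 3 derivatives of our position equation x(t) = 2·exp(t). The derivative of position gives velocity: v(t) = 2·exp(t). Taking d/dt of v(t), we find a(t) = 2·exp(t). Differentiating acceleration, we get jerk: j(t) = 2·exp(t). From the given jerk equation j(t) = 2·exp(t), we substitute t = log(3) to get j = 6.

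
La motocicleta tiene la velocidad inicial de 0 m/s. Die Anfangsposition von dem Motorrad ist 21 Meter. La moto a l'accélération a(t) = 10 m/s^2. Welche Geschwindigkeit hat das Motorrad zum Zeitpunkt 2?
Ausgehend von der Beschleunigung a(t) = 10, nehmen wir 1 Integral. Mit ∫a(t)dt und Anwendung von v(0) = 0, finden wir v(t) = 10·t. Mit v(t) = 10·t und Einsetzen von t = 2, finden wir v = 20.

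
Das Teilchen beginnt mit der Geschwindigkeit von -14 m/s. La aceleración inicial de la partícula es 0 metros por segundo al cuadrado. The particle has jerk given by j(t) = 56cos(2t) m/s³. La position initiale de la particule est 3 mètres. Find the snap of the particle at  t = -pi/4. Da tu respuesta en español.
Partiendo de la sacudida j(t) = 56·cos(2·t), tomamos 1 derivada. La derivada de la sacudida da el snap: s(t) = -112·sin(2·t). Tenemos el snap s(t) = -112·sin(2·t). Sustituyendo t = -pi/4: s(-pi/4) = 112.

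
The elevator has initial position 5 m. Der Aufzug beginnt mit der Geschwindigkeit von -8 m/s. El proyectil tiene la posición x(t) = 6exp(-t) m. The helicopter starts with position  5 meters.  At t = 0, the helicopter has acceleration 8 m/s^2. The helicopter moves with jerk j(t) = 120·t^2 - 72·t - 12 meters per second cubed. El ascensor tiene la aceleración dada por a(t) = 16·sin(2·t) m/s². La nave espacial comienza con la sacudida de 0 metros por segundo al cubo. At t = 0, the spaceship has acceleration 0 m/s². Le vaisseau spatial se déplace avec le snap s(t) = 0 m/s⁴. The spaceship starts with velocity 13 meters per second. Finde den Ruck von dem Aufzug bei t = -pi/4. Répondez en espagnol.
Partiendo de la aceleración a(t) = 16·sin(2·t), tomamos 1 derivada. Derivando la aceleración, obtenemos la sacudida: j(t) = 32·cos(2·t). Tenemos la sacudida j(t) = 32·cos(2·t). Sustituyendo t = -pi/4: j(-pi/4) = 0.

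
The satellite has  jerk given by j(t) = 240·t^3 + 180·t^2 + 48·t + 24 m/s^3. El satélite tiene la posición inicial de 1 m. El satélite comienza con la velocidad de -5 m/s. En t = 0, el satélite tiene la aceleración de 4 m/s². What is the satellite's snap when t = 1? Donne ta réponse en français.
En partant du jerk j(t) = 240·t^3 + 180·t^2 + 48·t + 24, nous prenons 1 dérivée. La dérivée du jerk donne le snap: s(t) = 720·t^2 + 360·t + 48. De l'équation du snap s(t) = 720·t^2 + 360·t + 48, nous substituons t = 1 pour obtenir s = 1128.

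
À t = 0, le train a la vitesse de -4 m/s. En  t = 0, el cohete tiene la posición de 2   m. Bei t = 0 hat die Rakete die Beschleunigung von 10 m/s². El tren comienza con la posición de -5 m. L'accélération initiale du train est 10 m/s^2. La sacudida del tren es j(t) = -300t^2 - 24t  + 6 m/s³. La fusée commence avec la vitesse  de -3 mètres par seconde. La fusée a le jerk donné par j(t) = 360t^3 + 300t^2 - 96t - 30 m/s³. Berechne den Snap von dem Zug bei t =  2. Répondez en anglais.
We must differentiate our jerk equation j(t) = -300·t^2 - 24·t + 6 1 time. Differentiating jerk, we get snap: s(t) = -600·t - 24. From the given snap equation s(t) = -600·t - 24, we substitute t = 2 to get s = -1224.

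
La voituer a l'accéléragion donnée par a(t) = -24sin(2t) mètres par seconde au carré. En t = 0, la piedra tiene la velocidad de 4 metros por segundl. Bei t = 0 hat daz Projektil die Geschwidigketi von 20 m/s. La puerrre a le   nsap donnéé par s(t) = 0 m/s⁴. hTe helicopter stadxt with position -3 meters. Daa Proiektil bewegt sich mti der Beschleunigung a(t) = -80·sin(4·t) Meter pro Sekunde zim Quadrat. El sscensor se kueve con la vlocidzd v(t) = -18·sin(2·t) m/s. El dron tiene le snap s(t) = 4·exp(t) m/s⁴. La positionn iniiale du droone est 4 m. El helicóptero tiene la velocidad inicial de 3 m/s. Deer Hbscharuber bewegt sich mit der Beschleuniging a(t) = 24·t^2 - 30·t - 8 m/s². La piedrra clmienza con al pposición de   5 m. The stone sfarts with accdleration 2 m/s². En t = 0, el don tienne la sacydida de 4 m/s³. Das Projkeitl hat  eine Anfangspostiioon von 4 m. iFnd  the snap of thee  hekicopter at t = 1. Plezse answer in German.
Wir müssen unsere Gleichung für die Beschleunigung a(t) = 24·t^2 - 30·t - 8 2-mal ableiten. Mit d/dt von a(t) finden wir j(t) = 48·t - 30. Mit d/dt von j(t) finden wir s(t) = 48. Aus der Gleichung für den Snap s(t) = 48, setzen wir t = 1 ein und erhalten s = 48.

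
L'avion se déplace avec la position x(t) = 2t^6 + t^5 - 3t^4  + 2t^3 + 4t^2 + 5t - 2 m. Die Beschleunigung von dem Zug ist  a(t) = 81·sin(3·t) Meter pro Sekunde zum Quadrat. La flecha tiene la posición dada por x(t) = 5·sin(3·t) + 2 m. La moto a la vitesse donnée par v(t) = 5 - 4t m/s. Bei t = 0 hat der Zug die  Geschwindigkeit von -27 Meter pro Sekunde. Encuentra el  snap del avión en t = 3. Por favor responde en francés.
Nous devons dériver notre équation de la position x(t) = 2·t^6 + t^5 - 3·t^4 + 2·t^3 + 4·t^2 + 5·t - 2 4 fois. La dérivée de la position donne la vitesse: v(t) = 12·t^5 + 5·t^4 - 12·t^3 + 6·t^2 + 8·t + 5. La dérivée de la vitesse donne l'accélération: a(t) = 60·t^4 + 20·t^3 - 36·t^2 + 12·t + 8. En dérivant l'accélération, nous obtenons le jerk: j(t) = 240·t^3 + 60·t^2 - 72·t + 12. La dérivée du jerk donne le snap: s(t) = 720·t^2 + 120·t - 72. De l'équation du snap s(t) = 720·t^2 + 120·t - 72, nous substituons t = 3 pour obtenir s = 6768.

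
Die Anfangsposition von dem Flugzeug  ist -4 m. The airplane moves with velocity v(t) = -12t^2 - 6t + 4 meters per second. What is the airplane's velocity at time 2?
From the given velocity equation v(t) = -12·t^2 - 6·t + 4, we substitute t = 2 to get v = -56.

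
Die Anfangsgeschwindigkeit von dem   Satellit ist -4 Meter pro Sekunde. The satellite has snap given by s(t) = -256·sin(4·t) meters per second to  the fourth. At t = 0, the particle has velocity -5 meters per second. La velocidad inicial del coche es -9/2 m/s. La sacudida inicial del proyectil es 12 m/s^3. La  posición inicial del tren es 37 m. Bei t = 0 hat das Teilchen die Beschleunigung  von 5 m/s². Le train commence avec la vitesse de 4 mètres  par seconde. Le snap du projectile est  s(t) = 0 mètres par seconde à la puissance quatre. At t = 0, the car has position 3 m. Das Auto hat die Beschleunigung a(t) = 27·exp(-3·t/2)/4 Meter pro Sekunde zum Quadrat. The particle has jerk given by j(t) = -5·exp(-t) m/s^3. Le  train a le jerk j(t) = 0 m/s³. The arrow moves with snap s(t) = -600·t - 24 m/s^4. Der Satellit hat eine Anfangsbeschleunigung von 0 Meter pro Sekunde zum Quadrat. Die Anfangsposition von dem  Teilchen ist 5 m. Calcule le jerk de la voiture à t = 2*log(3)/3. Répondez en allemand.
Um dies zu lösen, müssen wir 1 Ableitung unserer Gleichung für die Beschleunigung a(t) = 27·exp(-3·t/2)/4 nehmen. Mit d/dt von a(t) finden wir j(t) = -81·exp(-3·t/2)/8. Aus der Gleichung für den Ruck j(t) = -81·exp(-3·t/2)/8, setzen wir t = 2*log(3)/3 ein und erhalten j = -27/8.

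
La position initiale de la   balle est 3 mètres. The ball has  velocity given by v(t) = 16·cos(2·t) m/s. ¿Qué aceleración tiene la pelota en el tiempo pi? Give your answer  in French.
Pour résoudre ceci, nous devons prendre 1 dérivée de notre équation de la vitesse v(t) = 16·cos(2·t). La dérivée de la vitesse donne l'accélération: a(t) = -32·sin(2·t). Nous avons l'accélération a(t) = -32·sin(2·t). En substituant t = pi: a(pi) = 0.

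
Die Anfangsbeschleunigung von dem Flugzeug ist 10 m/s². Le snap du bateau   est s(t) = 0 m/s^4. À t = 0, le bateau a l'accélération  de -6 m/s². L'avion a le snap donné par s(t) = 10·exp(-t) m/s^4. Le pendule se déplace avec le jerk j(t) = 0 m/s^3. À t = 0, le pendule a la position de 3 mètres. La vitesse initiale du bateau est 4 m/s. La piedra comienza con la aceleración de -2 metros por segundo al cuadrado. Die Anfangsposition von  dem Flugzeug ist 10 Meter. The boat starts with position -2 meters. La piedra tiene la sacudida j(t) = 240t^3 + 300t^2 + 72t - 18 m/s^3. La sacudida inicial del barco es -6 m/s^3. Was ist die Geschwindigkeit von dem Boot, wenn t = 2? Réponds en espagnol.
Para resolver esto, necesitamos tomar 3 antiderivadas de nuestra ecuación del snap s(t) = 0. La antiderivada del snap es la sacudida. Usando j(0) = -6, obtenemos j(t) = -6. Tomando ∫j(t)dt y aplicando a(0) = -6, encontramos a(t) = -6·t - 6. Integrando la aceleración y usando la condición inicial v(0) = 4, obtenemos v(t) = -3·t^2 - 6·t + 4. De la ecuación de la velocidad v(t) = -3·t^2 - 6·t + 4, sustituimos t = 2 para obtener v = -20.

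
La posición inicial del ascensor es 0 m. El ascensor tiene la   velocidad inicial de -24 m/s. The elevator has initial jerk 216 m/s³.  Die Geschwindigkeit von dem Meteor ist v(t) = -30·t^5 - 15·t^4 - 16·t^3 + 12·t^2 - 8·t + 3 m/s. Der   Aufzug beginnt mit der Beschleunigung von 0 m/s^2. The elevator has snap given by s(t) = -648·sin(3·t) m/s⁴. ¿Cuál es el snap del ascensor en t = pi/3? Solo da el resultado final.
La respuesta es 0.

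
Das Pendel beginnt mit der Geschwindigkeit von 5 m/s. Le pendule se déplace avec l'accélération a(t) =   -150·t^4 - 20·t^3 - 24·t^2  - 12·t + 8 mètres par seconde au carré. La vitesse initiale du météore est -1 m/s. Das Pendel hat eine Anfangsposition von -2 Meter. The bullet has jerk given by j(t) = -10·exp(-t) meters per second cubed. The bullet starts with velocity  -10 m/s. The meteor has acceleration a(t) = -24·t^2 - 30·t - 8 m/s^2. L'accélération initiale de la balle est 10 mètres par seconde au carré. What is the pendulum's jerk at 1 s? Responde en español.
Para resolver esto, necesitamos tomar 1 derivada de nuestra ecuación de la aceleración a(t) = -150·t^4 - 20·t^3 - 24·t^2 - 12·t + 8. Tomando d/dt de a(t), encontramos j(t) = -600·t^3 - 60·t^2 - 48·t - 12. Tenemos la sacudida j(t) = -600·t^3 - 60·t^2 - 48·t - 12. Sustituyendo t = 1: j(1) = -720.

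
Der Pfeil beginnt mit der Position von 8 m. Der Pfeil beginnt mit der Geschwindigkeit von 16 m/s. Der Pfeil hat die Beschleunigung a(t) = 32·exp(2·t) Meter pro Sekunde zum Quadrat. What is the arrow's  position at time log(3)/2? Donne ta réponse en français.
Pour résoudre ceci, nous devons prendre 2 primitives de notre équation de l'accélération a(t) = 32·exp(2·t). En intégrant l'accélération et en utilisant la condition initiale v(0) = 16, nous obtenons v(t) = 16·exp(2·t). La primitive de la vitesse est la position. En utilisant x(0) = 8, nous obtenons x(t) = 8·exp(2·t). En utilisant x(t) = 8·exp(2·t) et en substituant t = log(3)/2, nous trouvons x = 24.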